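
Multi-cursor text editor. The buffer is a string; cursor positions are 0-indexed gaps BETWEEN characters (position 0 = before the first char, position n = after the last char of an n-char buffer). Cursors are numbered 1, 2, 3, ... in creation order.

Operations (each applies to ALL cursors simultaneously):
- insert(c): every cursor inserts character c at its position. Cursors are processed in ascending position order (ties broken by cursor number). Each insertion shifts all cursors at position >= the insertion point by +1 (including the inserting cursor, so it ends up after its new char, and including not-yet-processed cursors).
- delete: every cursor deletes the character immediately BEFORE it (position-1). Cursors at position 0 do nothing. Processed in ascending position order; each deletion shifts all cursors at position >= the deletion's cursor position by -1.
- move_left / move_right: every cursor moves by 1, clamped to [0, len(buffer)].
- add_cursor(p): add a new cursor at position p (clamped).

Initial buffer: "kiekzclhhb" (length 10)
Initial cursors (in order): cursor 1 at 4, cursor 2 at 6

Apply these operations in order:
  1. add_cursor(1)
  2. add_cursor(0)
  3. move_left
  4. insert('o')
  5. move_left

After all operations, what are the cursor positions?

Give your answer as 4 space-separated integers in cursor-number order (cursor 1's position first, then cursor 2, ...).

After op 1 (add_cursor(1)): buffer="kiekzclhhb" (len 10), cursors c3@1 c1@4 c2@6, authorship ..........
After op 2 (add_cursor(0)): buffer="kiekzclhhb" (len 10), cursors c4@0 c3@1 c1@4 c2@6, authorship ..........
After op 3 (move_left): buffer="kiekzclhhb" (len 10), cursors c3@0 c4@0 c1@3 c2@5, authorship ..........
After op 4 (insert('o')): buffer="ookieokzoclhhb" (len 14), cursors c3@2 c4@2 c1@6 c2@9, authorship 34...1..2.....
After op 5 (move_left): buffer="ookieokzoclhhb" (len 14), cursors c3@1 c4@1 c1@5 c2@8, authorship 34...1..2.....

Answer: 5 8 1 1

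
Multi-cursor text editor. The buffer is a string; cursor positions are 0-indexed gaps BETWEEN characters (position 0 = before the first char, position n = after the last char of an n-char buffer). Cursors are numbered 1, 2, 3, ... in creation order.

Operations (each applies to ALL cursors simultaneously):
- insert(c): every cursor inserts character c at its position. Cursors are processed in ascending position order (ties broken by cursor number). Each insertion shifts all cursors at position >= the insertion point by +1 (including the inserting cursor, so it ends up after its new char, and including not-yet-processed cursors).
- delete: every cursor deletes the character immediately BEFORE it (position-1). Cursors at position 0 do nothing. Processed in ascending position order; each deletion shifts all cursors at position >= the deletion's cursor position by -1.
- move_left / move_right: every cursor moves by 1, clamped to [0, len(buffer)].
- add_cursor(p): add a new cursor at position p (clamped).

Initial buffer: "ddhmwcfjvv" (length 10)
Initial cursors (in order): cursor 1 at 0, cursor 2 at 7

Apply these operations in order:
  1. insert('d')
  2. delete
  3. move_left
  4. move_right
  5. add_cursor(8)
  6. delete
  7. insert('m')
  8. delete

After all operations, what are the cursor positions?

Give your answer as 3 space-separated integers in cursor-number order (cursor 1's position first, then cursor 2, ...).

Answer: 0 5 5

Derivation:
After op 1 (insert('d')): buffer="dddhmwcfdjvv" (len 12), cursors c1@1 c2@9, authorship 1.......2...
After op 2 (delete): buffer="ddhmwcfjvv" (len 10), cursors c1@0 c2@7, authorship ..........
After op 3 (move_left): buffer="ddhmwcfjvv" (len 10), cursors c1@0 c2@6, authorship ..........
After op 4 (move_right): buffer="ddhmwcfjvv" (len 10), cursors c1@1 c2@7, authorship ..........
After op 5 (add_cursor(8)): buffer="ddhmwcfjvv" (len 10), cursors c1@1 c2@7 c3@8, authorship ..........
After op 6 (delete): buffer="dhmwcvv" (len 7), cursors c1@0 c2@5 c3@5, authorship .......
After op 7 (insert('m')): buffer="mdhmwcmmvv" (len 10), cursors c1@1 c2@8 c3@8, authorship 1.....23..
After op 8 (delete): buffer="dhmwcvv" (len 7), cursors c1@0 c2@5 c3@5, authorship .......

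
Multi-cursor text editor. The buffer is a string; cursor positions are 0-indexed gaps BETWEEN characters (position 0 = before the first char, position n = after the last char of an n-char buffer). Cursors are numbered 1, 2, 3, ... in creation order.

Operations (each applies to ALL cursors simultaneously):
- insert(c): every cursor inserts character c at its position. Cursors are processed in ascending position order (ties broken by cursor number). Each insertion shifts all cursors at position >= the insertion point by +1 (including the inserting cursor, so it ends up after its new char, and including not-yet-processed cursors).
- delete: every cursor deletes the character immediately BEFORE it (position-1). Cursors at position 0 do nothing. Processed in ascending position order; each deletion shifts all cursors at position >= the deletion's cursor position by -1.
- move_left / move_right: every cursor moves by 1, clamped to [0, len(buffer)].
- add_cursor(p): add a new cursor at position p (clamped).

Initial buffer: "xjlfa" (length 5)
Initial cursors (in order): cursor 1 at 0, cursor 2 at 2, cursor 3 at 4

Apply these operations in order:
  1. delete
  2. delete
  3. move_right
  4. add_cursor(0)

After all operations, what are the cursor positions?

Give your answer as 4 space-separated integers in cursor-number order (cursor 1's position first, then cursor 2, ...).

After op 1 (delete): buffer="xla" (len 3), cursors c1@0 c2@1 c3@2, authorship ...
After op 2 (delete): buffer="a" (len 1), cursors c1@0 c2@0 c3@0, authorship .
After op 3 (move_right): buffer="a" (len 1), cursors c1@1 c2@1 c3@1, authorship .
After op 4 (add_cursor(0)): buffer="a" (len 1), cursors c4@0 c1@1 c2@1 c3@1, authorship .

Answer: 1 1 1 0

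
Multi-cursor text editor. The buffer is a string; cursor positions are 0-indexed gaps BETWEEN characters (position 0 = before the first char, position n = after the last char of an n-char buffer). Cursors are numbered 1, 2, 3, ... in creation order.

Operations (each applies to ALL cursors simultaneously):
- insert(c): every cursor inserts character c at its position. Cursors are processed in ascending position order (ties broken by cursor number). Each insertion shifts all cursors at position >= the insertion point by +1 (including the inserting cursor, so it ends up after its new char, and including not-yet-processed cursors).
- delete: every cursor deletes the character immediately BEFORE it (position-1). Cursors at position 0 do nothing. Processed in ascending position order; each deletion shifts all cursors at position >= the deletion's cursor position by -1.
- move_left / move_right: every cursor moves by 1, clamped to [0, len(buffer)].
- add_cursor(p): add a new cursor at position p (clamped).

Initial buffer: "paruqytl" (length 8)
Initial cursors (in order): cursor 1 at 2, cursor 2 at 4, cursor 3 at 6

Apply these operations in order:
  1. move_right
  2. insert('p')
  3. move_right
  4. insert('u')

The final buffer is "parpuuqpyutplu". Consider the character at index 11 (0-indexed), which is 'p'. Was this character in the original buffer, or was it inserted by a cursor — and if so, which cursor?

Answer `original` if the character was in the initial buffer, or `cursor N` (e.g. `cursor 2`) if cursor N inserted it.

Answer: cursor 3

Derivation:
After op 1 (move_right): buffer="paruqytl" (len 8), cursors c1@3 c2@5 c3@7, authorship ........
After op 2 (insert('p')): buffer="parpuqpytpl" (len 11), cursors c1@4 c2@7 c3@10, authorship ...1..2..3.
After op 3 (move_right): buffer="parpuqpytpl" (len 11), cursors c1@5 c2@8 c3@11, authorship ...1..2..3.
After op 4 (insert('u')): buffer="parpuuqpyutplu" (len 14), cursors c1@6 c2@10 c3@14, authorship ...1.1.2.2.3.3
Authorship (.=original, N=cursor N): . . . 1 . 1 . 2 . 2 . 3 . 3
Index 11: author = 3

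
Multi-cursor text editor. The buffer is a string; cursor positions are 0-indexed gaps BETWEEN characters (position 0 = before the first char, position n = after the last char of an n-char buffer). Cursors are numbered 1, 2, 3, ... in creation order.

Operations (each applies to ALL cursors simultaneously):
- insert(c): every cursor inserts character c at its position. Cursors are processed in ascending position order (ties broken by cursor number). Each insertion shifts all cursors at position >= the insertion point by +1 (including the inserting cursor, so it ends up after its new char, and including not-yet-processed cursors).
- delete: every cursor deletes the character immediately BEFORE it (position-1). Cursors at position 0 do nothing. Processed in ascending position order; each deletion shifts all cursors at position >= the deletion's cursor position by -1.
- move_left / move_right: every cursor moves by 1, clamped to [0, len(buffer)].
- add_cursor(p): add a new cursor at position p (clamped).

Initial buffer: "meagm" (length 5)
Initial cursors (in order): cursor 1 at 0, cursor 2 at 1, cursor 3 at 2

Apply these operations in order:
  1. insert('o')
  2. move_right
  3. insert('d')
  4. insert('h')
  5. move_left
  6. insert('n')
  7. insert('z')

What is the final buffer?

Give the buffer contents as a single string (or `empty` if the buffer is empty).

Answer: omdnzhoednzhoadnzhgm

Derivation:
After op 1 (insert('o')): buffer="omoeoagm" (len 8), cursors c1@1 c2@3 c3@5, authorship 1.2.3...
After op 2 (move_right): buffer="omoeoagm" (len 8), cursors c1@2 c2@4 c3@6, authorship 1.2.3...
After op 3 (insert('d')): buffer="omdoedoadgm" (len 11), cursors c1@3 c2@6 c3@9, authorship 1.12.23.3..
After op 4 (insert('h')): buffer="omdhoedhoadhgm" (len 14), cursors c1@4 c2@8 c3@12, authorship 1.112.223.33..
After op 5 (move_left): buffer="omdhoedhoadhgm" (len 14), cursors c1@3 c2@7 c3@11, authorship 1.112.223.33..
After op 6 (insert('n')): buffer="omdnhoednhoadnhgm" (len 17), cursors c1@4 c2@9 c3@14, authorship 1.1112.2223.333..
After op 7 (insert('z')): buffer="omdnzhoednzhoadnzhgm" (len 20), cursors c1@5 c2@11 c3@17, authorship 1.11112.22223.3333..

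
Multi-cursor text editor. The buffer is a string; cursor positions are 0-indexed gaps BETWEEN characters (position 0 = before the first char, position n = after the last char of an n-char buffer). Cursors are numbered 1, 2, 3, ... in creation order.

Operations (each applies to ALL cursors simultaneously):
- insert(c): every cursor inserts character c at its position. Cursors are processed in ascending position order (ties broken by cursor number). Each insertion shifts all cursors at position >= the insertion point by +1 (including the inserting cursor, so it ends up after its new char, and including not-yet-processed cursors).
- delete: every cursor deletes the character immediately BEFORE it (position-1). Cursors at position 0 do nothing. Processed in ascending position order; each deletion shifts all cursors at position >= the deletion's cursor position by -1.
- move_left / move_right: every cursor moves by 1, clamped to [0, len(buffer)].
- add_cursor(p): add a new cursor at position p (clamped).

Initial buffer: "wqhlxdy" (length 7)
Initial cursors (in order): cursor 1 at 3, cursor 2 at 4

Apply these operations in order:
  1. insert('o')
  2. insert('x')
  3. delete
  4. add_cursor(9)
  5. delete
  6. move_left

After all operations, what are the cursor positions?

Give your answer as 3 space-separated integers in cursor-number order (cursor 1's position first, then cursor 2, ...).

Answer: 2 3 5

Derivation:
After op 1 (insert('o')): buffer="wqholoxdy" (len 9), cursors c1@4 c2@6, authorship ...1.2...
After op 2 (insert('x')): buffer="wqhoxloxxdy" (len 11), cursors c1@5 c2@8, authorship ...11.22...
After op 3 (delete): buffer="wqholoxdy" (len 9), cursors c1@4 c2@6, authorship ...1.2...
After op 4 (add_cursor(9)): buffer="wqholoxdy" (len 9), cursors c1@4 c2@6 c3@9, authorship ...1.2...
After op 5 (delete): buffer="wqhlxd" (len 6), cursors c1@3 c2@4 c3@6, authorship ......
After op 6 (move_left): buffer="wqhlxd" (len 6), cursors c1@2 c2@3 c3@5, authorship ......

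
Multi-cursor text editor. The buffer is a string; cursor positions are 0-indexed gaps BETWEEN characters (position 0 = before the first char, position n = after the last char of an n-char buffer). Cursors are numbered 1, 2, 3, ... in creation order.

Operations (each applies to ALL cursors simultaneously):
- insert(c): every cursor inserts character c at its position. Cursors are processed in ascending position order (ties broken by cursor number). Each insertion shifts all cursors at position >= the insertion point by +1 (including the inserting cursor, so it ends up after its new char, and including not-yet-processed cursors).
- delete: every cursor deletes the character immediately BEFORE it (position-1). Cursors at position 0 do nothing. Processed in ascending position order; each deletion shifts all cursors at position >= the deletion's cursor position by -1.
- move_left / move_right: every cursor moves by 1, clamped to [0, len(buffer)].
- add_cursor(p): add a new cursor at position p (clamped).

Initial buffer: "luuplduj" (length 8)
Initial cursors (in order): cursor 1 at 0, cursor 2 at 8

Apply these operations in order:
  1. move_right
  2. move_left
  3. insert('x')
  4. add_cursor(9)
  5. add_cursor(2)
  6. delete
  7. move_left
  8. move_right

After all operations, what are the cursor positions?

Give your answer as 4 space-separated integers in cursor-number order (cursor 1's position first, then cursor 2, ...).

After op 1 (move_right): buffer="luuplduj" (len 8), cursors c1@1 c2@8, authorship ........
After op 2 (move_left): buffer="luuplduj" (len 8), cursors c1@0 c2@7, authorship ........
After op 3 (insert('x')): buffer="xluuplduxj" (len 10), cursors c1@1 c2@9, authorship 1.......2.
After op 4 (add_cursor(9)): buffer="xluuplduxj" (len 10), cursors c1@1 c2@9 c3@9, authorship 1.......2.
After op 5 (add_cursor(2)): buffer="xluuplduxj" (len 10), cursors c1@1 c4@2 c2@9 c3@9, authorship 1.......2.
After op 6 (delete): buffer="uupldj" (len 6), cursors c1@0 c4@0 c2@5 c3@5, authorship ......
After op 7 (move_left): buffer="uupldj" (len 6), cursors c1@0 c4@0 c2@4 c3@4, authorship ......
After op 8 (move_right): buffer="uupldj" (len 6), cursors c1@1 c4@1 c2@5 c3@5, authorship ......

Answer: 1 5 5 1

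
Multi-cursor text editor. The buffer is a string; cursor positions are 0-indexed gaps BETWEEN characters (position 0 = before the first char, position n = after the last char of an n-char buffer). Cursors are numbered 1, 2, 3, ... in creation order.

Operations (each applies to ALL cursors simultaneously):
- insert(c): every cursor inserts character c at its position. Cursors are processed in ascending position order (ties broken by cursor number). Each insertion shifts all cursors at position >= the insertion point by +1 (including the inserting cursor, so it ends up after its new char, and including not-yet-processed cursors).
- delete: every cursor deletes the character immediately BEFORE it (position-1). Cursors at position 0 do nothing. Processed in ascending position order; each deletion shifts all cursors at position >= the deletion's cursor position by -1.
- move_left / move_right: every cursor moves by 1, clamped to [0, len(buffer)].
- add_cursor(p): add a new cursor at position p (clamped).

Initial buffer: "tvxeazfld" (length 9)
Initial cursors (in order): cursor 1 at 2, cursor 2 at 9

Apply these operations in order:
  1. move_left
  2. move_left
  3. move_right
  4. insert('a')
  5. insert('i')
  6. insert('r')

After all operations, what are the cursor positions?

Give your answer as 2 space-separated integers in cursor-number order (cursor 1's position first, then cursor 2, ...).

Answer: 4 14

Derivation:
After op 1 (move_left): buffer="tvxeazfld" (len 9), cursors c1@1 c2@8, authorship .........
After op 2 (move_left): buffer="tvxeazfld" (len 9), cursors c1@0 c2@7, authorship .........
After op 3 (move_right): buffer="tvxeazfld" (len 9), cursors c1@1 c2@8, authorship .........
After op 4 (insert('a')): buffer="tavxeazflad" (len 11), cursors c1@2 c2@10, authorship .1.......2.
After op 5 (insert('i')): buffer="taivxeazflaid" (len 13), cursors c1@3 c2@12, authorship .11.......22.
After op 6 (insert('r')): buffer="tairvxeazflaird" (len 15), cursors c1@4 c2@14, authorship .111.......222.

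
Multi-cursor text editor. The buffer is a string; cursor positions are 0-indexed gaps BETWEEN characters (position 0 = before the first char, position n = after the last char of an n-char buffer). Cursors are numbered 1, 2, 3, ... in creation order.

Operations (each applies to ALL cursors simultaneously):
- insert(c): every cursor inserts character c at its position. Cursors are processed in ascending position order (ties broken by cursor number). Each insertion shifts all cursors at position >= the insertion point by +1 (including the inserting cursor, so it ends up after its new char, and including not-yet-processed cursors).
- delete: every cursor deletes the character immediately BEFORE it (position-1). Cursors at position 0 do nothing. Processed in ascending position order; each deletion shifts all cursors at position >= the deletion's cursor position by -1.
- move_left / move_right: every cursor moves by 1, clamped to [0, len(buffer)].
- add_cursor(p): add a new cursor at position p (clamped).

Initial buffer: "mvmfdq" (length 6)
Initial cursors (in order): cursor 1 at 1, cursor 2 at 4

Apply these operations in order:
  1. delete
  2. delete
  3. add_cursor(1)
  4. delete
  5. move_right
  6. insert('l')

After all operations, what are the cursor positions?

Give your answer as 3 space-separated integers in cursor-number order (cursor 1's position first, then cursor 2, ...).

Answer: 4 4 4

Derivation:
After op 1 (delete): buffer="vmdq" (len 4), cursors c1@0 c2@2, authorship ....
After op 2 (delete): buffer="vdq" (len 3), cursors c1@0 c2@1, authorship ...
After op 3 (add_cursor(1)): buffer="vdq" (len 3), cursors c1@0 c2@1 c3@1, authorship ...
After op 4 (delete): buffer="dq" (len 2), cursors c1@0 c2@0 c3@0, authorship ..
After op 5 (move_right): buffer="dq" (len 2), cursors c1@1 c2@1 c3@1, authorship ..
After op 6 (insert('l')): buffer="dlllq" (len 5), cursors c1@4 c2@4 c3@4, authorship .123.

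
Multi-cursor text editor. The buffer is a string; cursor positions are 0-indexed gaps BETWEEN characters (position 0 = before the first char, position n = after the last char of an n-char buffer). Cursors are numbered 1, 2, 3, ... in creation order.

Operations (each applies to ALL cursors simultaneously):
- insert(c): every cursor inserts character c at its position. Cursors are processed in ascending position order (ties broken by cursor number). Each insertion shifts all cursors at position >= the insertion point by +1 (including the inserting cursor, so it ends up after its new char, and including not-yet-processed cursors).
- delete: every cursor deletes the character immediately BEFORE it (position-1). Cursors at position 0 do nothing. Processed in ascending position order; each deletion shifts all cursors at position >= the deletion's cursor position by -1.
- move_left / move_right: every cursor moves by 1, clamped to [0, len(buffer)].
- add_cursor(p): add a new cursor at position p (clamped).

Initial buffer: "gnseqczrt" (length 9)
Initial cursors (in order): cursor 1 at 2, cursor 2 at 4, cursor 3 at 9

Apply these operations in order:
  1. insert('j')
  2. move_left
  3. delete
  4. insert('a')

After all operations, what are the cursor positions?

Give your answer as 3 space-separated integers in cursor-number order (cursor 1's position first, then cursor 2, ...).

Answer: 2 5 11

Derivation:
After op 1 (insert('j')): buffer="gnjsejqczrtj" (len 12), cursors c1@3 c2@6 c3@12, authorship ..1..2.....3
After op 2 (move_left): buffer="gnjsejqczrtj" (len 12), cursors c1@2 c2@5 c3@11, authorship ..1..2.....3
After op 3 (delete): buffer="gjsjqczrj" (len 9), cursors c1@1 c2@3 c3@8, authorship .1.2....3
After op 4 (insert('a')): buffer="gajsajqczraj" (len 12), cursors c1@2 c2@5 c3@11, authorship .11.22....33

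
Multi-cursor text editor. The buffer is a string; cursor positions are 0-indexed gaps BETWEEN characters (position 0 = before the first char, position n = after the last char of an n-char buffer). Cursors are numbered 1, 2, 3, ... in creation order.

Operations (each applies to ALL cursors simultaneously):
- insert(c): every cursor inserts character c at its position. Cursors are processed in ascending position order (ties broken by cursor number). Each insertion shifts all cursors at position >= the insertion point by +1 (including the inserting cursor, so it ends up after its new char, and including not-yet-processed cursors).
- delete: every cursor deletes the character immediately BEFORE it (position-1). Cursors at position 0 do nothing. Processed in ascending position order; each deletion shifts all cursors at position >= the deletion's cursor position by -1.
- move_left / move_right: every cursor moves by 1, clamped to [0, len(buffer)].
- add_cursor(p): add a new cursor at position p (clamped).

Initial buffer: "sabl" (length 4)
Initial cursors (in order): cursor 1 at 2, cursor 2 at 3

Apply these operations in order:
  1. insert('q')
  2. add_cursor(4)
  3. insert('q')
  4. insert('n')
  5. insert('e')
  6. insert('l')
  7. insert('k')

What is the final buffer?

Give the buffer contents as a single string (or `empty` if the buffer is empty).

After op 1 (insert('q')): buffer="saqbql" (len 6), cursors c1@3 c2@5, authorship ..1.2.
After op 2 (add_cursor(4)): buffer="saqbql" (len 6), cursors c1@3 c3@4 c2@5, authorship ..1.2.
After op 3 (insert('q')): buffer="saqqbqqql" (len 9), cursors c1@4 c3@6 c2@8, authorship ..11.322.
After op 4 (insert('n')): buffer="saqqnbqnqqnl" (len 12), cursors c1@5 c3@8 c2@11, authorship ..111.33222.
After op 5 (insert('e')): buffer="saqqnebqneqqnel" (len 15), cursors c1@6 c3@10 c2@14, authorship ..1111.3332222.
After op 6 (insert('l')): buffer="saqqnelbqnelqqnell" (len 18), cursors c1@7 c3@12 c2@17, authorship ..11111.333322222.
After op 7 (insert('k')): buffer="saqqnelkbqnelkqqnelkl" (len 21), cursors c1@8 c3@14 c2@20, authorship ..111111.33333222222.

Answer: saqqnelkbqnelkqqnelkl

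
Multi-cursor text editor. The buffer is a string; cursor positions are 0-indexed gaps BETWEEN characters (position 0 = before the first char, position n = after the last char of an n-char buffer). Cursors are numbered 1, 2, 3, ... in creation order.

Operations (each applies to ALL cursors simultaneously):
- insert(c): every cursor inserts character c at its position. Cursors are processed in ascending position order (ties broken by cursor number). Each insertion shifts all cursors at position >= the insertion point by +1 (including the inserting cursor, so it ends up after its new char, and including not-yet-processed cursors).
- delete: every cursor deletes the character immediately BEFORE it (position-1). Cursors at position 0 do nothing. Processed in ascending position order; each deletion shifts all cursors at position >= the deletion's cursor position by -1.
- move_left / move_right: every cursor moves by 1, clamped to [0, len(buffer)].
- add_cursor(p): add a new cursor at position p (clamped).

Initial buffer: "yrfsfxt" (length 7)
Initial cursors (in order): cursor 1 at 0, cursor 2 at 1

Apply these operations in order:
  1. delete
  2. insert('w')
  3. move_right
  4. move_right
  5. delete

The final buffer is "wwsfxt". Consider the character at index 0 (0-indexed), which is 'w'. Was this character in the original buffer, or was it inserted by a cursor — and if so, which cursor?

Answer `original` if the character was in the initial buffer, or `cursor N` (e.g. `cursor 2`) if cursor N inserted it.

After op 1 (delete): buffer="rfsfxt" (len 6), cursors c1@0 c2@0, authorship ......
After op 2 (insert('w')): buffer="wwrfsfxt" (len 8), cursors c1@2 c2@2, authorship 12......
After op 3 (move_right): buffer="wwrfsfxt" (len 8), cursors c1@3 c2@3, authorship 12......
After op 4 (move_right): buffer="wwrfsfxt" (len 8), cursors c1@4 c2@4, authorship 12......
After op 5 (delete): buffer="wwsfxt" (len 6), cursors c1@2 c2@2, authorship 12....
Authorship (.=original, N=cursor N): 1 2 . . . .
Index 0: author = 1

Answer: cursor 1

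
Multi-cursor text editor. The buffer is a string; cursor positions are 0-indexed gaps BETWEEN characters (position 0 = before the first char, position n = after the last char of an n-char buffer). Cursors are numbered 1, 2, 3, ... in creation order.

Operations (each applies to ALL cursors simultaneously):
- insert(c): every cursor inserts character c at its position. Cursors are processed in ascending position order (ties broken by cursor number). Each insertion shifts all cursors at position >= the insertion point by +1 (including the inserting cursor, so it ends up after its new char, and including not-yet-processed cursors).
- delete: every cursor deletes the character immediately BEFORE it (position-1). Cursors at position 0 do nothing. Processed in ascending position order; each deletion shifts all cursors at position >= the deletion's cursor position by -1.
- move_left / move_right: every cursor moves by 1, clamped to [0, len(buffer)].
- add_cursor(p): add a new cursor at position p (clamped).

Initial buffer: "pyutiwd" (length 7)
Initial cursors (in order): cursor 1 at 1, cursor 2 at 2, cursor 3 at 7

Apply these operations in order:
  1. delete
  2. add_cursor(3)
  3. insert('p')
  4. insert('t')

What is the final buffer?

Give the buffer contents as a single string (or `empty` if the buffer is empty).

Answer: ppttutiptwpt

Derivation:
After op 1 (delete): buffer="utiw" (len 4), cursors c1@0 c2@0 c3@4, authorship ....
After op 2 (add_cursor(3)): buffer="utiw" (len 4), cursors c1@0 c2@0 c4@3 c3@4, authorship ....
After op 3 (insert('p')): buffer="pputipwp" (len 8), cursors c1@2 c2@2 c4@6 c3@8, authorship 12...4.3
After op 4 (insert('t')): buffer="ppttutiptwpt" (len 12), cursors c1@4 c2@4 c4@9 c3@12, authorship 1212...44.33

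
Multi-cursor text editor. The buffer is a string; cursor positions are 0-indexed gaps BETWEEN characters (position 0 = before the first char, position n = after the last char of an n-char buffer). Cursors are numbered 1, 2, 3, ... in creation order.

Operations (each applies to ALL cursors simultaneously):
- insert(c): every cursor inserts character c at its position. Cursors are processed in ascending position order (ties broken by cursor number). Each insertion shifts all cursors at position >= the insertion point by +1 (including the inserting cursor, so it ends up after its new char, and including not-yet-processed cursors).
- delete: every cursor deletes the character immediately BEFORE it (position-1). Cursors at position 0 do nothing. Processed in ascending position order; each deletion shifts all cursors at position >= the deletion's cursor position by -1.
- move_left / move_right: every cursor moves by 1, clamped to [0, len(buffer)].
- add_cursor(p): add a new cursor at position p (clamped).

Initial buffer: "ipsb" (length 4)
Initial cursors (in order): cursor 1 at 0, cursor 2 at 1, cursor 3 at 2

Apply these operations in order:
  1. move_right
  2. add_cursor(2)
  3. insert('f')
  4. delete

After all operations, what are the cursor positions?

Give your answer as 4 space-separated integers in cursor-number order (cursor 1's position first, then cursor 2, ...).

After op 1 (move_right): buffer="ipsb" (len 4), cursors c1@1 c2@2 c3@3, authorship ....
After op 2 (add_cursor(2)): buffer="ipsb" (len 4), cursors c1@1 c2@2 c4@2 c3@3, authorship ....
After op 3 (insert('f')): buffer="ifpffsfb" (len 8), cursors c1@2 c2@5 c4@5 c3@7, authorship .1.24.3.
After op 4 (delete): buffer="ipsb" (len 4), cursors c1@1 c2@2 c4@2 c3@3, authorship ....

Answer: 1 2 3 2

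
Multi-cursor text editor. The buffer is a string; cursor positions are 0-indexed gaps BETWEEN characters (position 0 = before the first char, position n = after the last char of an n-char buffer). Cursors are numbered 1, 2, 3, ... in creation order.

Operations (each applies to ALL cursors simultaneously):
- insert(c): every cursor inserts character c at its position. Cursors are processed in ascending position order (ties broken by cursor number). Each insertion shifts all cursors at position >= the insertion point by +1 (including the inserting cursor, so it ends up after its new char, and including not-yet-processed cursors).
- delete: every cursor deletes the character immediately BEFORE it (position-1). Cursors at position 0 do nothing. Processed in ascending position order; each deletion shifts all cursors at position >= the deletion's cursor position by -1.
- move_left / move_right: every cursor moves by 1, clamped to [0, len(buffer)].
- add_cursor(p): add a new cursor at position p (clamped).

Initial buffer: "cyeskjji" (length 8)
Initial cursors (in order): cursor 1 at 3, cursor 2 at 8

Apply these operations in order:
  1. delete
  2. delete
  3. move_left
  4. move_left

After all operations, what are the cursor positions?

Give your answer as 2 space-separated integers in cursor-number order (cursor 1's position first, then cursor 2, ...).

After op 1 (delete): buffer="cyskjj" (len 6), cursors c1@2 c2@6, authorship ......
After op 2 (delete): buffer="cskj" (len 4), cursors c1@1 c2@4, authorship ....
After op 3 (move_left): buffer="cskj" (len 4), cursors c1@0 c2@3, authorship ....
After op 4 (move_left): buffer="cskj" (len 4), cursors c1@0 c2@2, authorship ....

Answer: 0 2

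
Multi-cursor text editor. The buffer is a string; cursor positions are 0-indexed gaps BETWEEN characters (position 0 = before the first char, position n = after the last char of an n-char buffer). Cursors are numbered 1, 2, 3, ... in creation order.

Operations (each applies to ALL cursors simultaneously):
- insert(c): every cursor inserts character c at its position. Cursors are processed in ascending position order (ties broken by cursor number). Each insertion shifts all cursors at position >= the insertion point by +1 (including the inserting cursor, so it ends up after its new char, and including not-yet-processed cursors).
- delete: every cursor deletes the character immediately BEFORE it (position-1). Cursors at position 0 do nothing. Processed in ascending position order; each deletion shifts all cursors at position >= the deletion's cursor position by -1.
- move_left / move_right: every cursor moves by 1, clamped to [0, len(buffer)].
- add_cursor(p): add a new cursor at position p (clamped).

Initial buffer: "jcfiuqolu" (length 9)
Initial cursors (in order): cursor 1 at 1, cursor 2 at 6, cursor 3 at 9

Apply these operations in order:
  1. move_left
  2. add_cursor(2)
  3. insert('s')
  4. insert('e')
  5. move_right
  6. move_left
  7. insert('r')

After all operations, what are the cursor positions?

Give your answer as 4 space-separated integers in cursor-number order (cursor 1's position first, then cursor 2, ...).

Answer: 3 14 20 8

Derivation:
After op 1 (move_left): buffer="jcfiuqolu" (len 9), cursors c1@0 c2@5 c3@8, authorship .........
After op 2 (add_cursor(2)): buffer="jcfiuqolu" (len 9), cursors c1@0 c4@2 c2@5 c3@8, authorship .........
After op 3 (insert('s')): buffer="sjcsfiusqolsu" (len 13), cursors c1@1 c4@4 c2@8 c3@12, authorship 1..4...2...3.
After op 4 (insert('e')): buffer="sejcsefiuseqolseu" (len 17), cursors c1@2 c4@6 c2@11 c3@16, authorship 11..44...22...33.
After op 5 (move_right): buffer="sejcsefiuseqolseu" (len 17), cursors c1@3 c4@7 c2@12 c3@17, authorship 11..44...22...33.
After op 6 (move_left): buffer="sejcsefiuseqolseu" (len 17), cursors c1@2 c4@6 c2@11 c3@16, authorship 11..44...22...33.
After op 7 (insert('r')): buffer="serjcserfiuserqolseru" (len 21), cursors c1@3 c4@8 c2@14 c3@20, authorship 111..444...222...333.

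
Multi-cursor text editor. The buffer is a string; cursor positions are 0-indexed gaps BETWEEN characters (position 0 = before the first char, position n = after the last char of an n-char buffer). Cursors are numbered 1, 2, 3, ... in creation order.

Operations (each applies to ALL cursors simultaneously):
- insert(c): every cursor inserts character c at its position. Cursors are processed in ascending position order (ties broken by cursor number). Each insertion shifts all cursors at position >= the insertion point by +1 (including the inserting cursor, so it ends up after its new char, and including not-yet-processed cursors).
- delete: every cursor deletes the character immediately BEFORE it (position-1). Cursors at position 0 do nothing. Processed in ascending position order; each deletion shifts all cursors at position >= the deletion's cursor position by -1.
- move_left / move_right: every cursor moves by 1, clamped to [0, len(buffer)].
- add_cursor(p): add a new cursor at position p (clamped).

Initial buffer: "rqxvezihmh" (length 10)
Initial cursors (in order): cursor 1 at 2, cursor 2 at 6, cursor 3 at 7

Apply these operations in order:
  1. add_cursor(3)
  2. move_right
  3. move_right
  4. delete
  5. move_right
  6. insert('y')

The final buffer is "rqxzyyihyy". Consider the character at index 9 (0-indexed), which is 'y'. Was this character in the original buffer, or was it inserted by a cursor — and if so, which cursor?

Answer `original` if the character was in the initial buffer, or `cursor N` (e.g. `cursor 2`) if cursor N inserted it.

Answer: cursor 3

Derivation:
After op 1 (add_cursor(3)): buffer="rqxvezihmh" (len 10), cursors c1@2 c4@3 c2@6 c3@7, authorship ..........
After op 2 (move_right): buffer="rqxvezihmh" (len 10), cursors c1@3 c4@4 c2@7 c3@8, authorship ..........
After op 3 (move_right): buffer="rqxvezihmh" (len 10), cursors c1@4 c4@5 c2@8 c3@9, authorship ..........
After op 4 (delete): buffer="rqxzih" (len 6), cursors c1@3 c4@3 c2@5 c3@5, authorship ......
After op 5 (move_right): buffer="rqxzih" (len 6), cursors c1@4 c4@4 c2@6 c3@6, authorship ......
After op 6 (insert('y')): buffer="rqxzyyihyy" (len 10), cursors c1@6 c4@6 c2@10 c3@10, authorship ....14..23
Authorship (.=original, N=cursor N): . . . . 1 4 . . 2 3
Index 9: author = 3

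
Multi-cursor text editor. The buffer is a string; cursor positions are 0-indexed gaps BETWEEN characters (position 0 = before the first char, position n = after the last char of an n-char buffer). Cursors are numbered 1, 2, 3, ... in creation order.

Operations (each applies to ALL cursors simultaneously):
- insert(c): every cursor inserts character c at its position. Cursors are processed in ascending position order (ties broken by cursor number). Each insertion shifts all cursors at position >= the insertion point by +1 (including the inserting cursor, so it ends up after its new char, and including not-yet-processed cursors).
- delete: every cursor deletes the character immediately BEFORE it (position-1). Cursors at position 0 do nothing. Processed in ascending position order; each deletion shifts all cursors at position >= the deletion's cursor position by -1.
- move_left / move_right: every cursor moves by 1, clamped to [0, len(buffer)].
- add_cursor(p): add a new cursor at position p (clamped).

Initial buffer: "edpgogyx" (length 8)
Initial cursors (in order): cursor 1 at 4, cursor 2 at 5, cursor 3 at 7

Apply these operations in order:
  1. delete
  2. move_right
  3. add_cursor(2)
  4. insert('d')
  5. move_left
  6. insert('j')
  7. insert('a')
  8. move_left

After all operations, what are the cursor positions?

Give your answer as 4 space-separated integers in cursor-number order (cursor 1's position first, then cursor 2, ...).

Answer: 11 11 15 3

Derivation:
After op 1 (delete): buffer="edpgx" (len 5), cursors c1@3 c2@3 c3@4, authorship .....
After op 2 (move_right): buffer="edpgx" (len 5), cursors c1@4 c2@4 c3@5, authorship .....
After op 3 (add_cursor(2)): buffer="edpgx" (len 5), cursors c4@2 c1@4 c2@4 c3@5, authorship .....
After op 4 (insert('d')): buffer="eddpgddxd" (len 9), cursors c4@3 c1@7 c2@7 c3@9, authorship ..4..12.3
After op 5 (move_left): buffer="eddpgddxd" (len 9), cursors c4@2 c1@6 c2@6 c3@8, authorship ..4..12.3
After op 6 (insert('j')): buffer="edjdpgdjjdxjd" (len 13), cursors c4@3 c1@9 c2@9 c3@12, authorship ..44..1122.33
After op 7 (insert('a')): buffer="edjadpgdjjaadxjad" (len 17), cursors c4@4 c1@12 c2@12 c3@16, authorship ..444..112122.333
After op 8 (move_left): buffer="edjadpgdjjaadxjad" (len 17), cursors c4@3 c1@11 c2@11 c3@15, authorship ..444..112122.333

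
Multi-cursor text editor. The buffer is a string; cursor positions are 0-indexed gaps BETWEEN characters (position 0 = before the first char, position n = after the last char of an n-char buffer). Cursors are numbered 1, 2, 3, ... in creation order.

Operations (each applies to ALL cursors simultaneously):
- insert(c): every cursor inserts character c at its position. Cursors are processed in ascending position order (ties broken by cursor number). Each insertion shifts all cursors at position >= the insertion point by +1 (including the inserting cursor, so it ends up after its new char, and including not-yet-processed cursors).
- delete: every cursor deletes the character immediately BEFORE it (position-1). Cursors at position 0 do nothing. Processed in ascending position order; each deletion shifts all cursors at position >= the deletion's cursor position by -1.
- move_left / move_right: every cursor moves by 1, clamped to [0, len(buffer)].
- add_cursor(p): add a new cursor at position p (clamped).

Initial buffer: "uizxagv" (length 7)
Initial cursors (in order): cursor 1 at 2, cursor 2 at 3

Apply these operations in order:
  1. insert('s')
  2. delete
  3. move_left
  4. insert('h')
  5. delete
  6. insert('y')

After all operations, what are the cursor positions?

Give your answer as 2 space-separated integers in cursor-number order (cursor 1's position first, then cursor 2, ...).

Answer: 2 4

Derivation:
After op 1 (insert('s')): buffer="uiszsxagv" (len 9), cursors c1@3 c2@5, authorship ..1.2....
After op 2 (delete): buffer="uizxagv" (len 7), cursors c1@2 c2@3, authorship .......
After op 3 (move_left): buffer="uizxagv" (len 7), cursors c1@1 c2@2, authorship .......
After op 4 (insert('h')): buffer="uhihzxagv" (len 9), cursors c1@2 c2@4, authorship .1.2.....
After op 5 (delete): buffer="uizxagv" (len 7), cursors c1@1 c2@2, authorship .......
After op 6 (insert('y')): buffer="uyiyzxagv" (len 9), cursors c1@2 c2@4, authorship .1.2.....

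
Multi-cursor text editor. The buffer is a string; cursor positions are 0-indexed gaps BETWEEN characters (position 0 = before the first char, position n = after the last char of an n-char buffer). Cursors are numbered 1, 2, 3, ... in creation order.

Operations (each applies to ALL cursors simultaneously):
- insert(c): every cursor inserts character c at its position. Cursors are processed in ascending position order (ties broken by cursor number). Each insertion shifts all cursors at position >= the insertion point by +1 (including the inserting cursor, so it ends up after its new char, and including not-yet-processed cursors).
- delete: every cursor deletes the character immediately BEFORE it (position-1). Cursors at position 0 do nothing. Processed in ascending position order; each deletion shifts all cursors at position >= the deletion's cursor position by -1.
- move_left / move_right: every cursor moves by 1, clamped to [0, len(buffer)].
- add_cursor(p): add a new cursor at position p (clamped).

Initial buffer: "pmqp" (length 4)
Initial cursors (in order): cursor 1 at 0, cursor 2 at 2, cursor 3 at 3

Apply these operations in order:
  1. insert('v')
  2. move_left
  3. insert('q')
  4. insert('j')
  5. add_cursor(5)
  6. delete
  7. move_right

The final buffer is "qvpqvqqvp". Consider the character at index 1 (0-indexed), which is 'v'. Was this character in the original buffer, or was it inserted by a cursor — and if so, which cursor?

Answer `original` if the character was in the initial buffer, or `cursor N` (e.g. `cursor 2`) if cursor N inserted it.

Answer: cursor 1

Derivation:
After op 1 (insert('v')): buffer="vpmvqvp" (len 7), cursors c1@1 c2@4 c3@6, authorship 1..2.3.
After op 2 (move_left): buffer="vpmvqvp" (len 7), cursors c1@0 c2@3 c3@5, authorship 1..2.3.
After op 3 (insert('q')): buffer="qvpmqvqqvp" (len 10), cursors c1@1 c2@5 c3@8, authorship 11..22.33.
After op 4 (insert('j')): buffer="qjvpmqjvqqjvp" (len 13), cursors c1@2 c2@7 c3@11, authorship 111..222.333.
After op 5 (add_cursor(5)): buffer="qjvpmqjvqqjvp" (len 13), cursors c1@2 c4@5 c2@7 c3@11, authorship 111..222.333.
After op 6 (delete): buffer="qvpqvqqvp" (len 9), cursors c1@1 c4@3 c2@4 c3@7, authorship 11.22.33.
After op 7 (move_right): buffer="qvpqvqqvp" (len 9), cursors c1@2 c4@4 c2@5 c3@8, authorship 11.22.33.
Authorship (.=original, N=cursor N): 1 1 . 2 2 . 3 3 .
Index 1: author = 1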